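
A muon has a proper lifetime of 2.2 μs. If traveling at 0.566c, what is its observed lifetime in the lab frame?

Proper lifetime τ₀ = 2.2 μs
γ = 1/√(1 - 0.566²) = 1.213
τ = γτ₀ = 1.213 × 2.2 μs = 2.669 μs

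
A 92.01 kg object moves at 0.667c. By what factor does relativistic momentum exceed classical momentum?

p_rel = γmv, p_class = mv
Ratio = γ = 1/√(1 - 0.667²) = 1.342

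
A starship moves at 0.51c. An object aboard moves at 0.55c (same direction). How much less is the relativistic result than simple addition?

Classical: u' + v = 0.55 + 0.51 = 1.06c
Relativistic: u = (0.55 + 0.51)/(1 + 0.2805) = 1.06/1.2805 = 0.8278c
Difference: 1.06 - 0.8278 = 0.2322c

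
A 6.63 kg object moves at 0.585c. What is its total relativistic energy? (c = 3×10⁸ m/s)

γ = 1/√(1 - 0.585²) = 1.233
mc² = 6.63 × (3×10⁸)² = 5.967×10¹⁷ J
E = γmc² = 1.233 × 5.967×10¹⁷ = 7.357×10¹⁷ J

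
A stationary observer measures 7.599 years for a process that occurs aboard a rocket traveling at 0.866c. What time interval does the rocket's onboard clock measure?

Dilated time Δt = 7.599 years
γ = 1/√(1 - 0.866²) = 2.000
Δt₀ = Δt/γ = 7.599/2.000 = 3.800 years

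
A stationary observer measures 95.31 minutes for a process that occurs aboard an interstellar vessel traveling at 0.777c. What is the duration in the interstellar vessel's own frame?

Dilated time Δt = 95.31 minutes
γ = 1/√(1 - 0.777²) = 1.5886
Δt₀ = Δt/γ = 95.31/1.5886 = 60.00 minutes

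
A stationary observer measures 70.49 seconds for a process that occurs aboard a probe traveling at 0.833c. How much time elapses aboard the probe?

Dilated time Δt = 70.49 seconds
γ = 1/√(1 - 0.833²) = 1.8074
Δt₀ = Δt/γ = 70.49/1.8074 = 39.00 seconds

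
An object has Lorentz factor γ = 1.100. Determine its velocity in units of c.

From γ = 1/√(1 - v²/c²):
1/γ² = 1/1.100² = 0.82645
v²/c² = 1 - 0.82645 = 0.17355
v/c = √(0.17355) = 0.4166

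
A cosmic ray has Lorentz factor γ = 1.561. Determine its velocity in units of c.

From γ = 1/√(1 - v²/c²):
1/γ² = 1/1.561² = 0.4104
v²/c² = 1 - 0.4104 = 0.5896
v/c = √(0.5896) = 0.7679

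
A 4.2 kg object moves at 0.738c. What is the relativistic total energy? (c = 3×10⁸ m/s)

γ = 1/√(1 - 0.738²) = 1.482
mc² = 4.2 × (3×10⁸)² = 3.780×10¹⁷ J
E = γmc² = 1.482 × 3.780×10¹⁷ = 5.602×10¹⁷ J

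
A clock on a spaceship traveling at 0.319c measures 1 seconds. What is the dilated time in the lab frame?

Proper time Δt₀ = 1 seconds
γ = 1/√(1 - 0.319²) = 1.055
Δt = γΔt₀ = 1.055 × 1 = 1.055 seconds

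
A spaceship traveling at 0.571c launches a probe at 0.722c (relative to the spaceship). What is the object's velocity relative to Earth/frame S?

u = (u' + v)/(1 + u'v/c²)
Numerator: 0.722 + 0.571 = 1.293
Denominator: 1 + 0.412262 = 1.412262
u = 1.293/1.412262 = 0.9156c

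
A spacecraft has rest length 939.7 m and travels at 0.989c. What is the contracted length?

Proper length L₀ = 939.7 m
γ = 1/√(1 - 0.989²) = 6.761
L = L₀/γ = 939.7/6.761 = 139.0 m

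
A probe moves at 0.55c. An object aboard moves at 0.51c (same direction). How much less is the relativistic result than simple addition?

Classical: u' + v = 0.51 + 0.55 = 1.06c
Relativistic: u = (0.51 + 0.55)/(1 + 0.2805) = 1.06/1.2805 = 0.8278c
Difference: 1.06 - 0.8278 = 0.2322c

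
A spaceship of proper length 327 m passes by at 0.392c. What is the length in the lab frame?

Proper length L₀ = 327 m
γ = 1/√(1 - 0.392²) = 1.087
L = L₀/γ = 327/1.087 = 300.8 m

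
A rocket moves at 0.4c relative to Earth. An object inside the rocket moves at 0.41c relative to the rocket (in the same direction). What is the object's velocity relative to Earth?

u = (u' + v)/(1 + u'v/c²)
Numerator: 0.41 + 0.4 = 0.81
Denominator: 1 + 0.164 = 1.164
u = 0.81/1.164 = 0.6959c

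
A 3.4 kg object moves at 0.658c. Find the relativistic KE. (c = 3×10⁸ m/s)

γ = 1/√(1 - 0.658²) = 1.328
γ - 1 = 0.3280
KE = (γ-1)mc² = 0.3280 × 3.4 × (3×10⁸)² = 1.004×10¹⁷ J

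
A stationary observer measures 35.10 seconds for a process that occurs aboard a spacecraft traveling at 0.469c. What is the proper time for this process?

Dilated time Δt = 35.10 seconds
γ = 1/√(1 - 0.469²) = 1.1322
Δt₀ = Δt/γ = 35.10/1.1322 = 31.00 seconds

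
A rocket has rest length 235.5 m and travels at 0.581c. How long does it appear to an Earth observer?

Proper length L₀ = 235.5 m
γ = 1/√(1 - 0.581²) = 1.2286
L = L₀/γ = 235.5/1.2286 = 191.7 m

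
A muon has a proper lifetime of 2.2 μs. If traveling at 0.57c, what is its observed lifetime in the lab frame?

Proper lifetime τ₀ = 2.2 μs
γ = 1/√(1 - 0.57²) = 1.2171
τ = γτ₀ = 1.2171 × 2.2 μs = 2.678 μs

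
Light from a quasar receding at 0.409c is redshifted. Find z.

β = 0.409
(1+β)/(1-β) = 1.409/0.591 = 2.3841
√(2.3841) = 1.5441
z = 1.5441 - 1 = 0.5441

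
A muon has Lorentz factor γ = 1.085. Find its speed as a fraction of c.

From γ = 1/√(1 - v²/c²):
1/γ² = 1/1.085² = 0.84946
v²/c² = 1 - 0.84946 = 0.15054
v/c = √(0.15054) = 0.3880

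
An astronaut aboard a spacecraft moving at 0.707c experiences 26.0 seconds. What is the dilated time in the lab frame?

Proper time Δt₀ = 26.0 seconds
γ = 1/√(1 - 0.707²) = 1.414
Δt = γΔt₀ = 1.414 × 26.0 = 36.76 seconds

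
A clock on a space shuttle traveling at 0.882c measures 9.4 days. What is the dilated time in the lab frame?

Proper time Δt₀ = 9.4 days
γ = 1/√(1 - 0.882²) = 2.122
Δt = γΔt₀ = 2.122 × 9.4 = 19.95 days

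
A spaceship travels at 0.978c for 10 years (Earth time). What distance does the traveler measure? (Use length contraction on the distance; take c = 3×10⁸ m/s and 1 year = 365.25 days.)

Earth distance: d = v × t = 0.978c × 10 yr = 9.259×10¹⁶ m
γ = 4.794
d' = d/γ = 9.259×10¹⁶/4.794 = 1.931×10¹⁶ m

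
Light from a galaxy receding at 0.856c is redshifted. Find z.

β = 0.856
(1+β)/(1-β) = 1.856/0.144 = 12.89
√(12.89) = 3.590
z = 3.590 - 1 = 2.590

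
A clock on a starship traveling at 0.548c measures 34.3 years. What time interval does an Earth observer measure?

Proper time Δt₀ = 34.3 years
γ = 1/√(1 - 0.548²) = 1.1955
Δt = γΔt₀ = 1.1955 × 34.3 = 41.01 years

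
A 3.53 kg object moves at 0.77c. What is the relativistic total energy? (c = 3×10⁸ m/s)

γ = 1/√(1 - 0.77²) = 1.5673
mc² = 3.53 × (3×10⁸)² = 3.177×10¹⁷ J
E = γmc² = 1.5673 × 3.177×10¹⁷ = 4.979×10¹⁷ J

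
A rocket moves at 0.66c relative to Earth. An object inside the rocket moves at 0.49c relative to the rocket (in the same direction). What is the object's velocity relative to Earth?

u = (u' + v)/(1 + u'v/c²)
Numerator: 0.49 + 0.66 = 1.15
Denominator: 1 + 0.3234 = 1.3234
u = 1.15/1.3234 = 0.8690c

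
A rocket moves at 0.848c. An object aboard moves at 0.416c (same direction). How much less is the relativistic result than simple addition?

Classical: u' + v = 0.416 + 0.848 = 1.264c
Relativistic: u = (0.416 + 0.848)/(1 + 0.352768) = 1.264/1.352768 = 0.9344c
Difference: 1.264 - 0.9344 = 0.3296c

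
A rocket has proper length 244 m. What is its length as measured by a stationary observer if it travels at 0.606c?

Proper length L₀ = 244 m
γ = 1/√(1 - 0.606²) = 1.257
L = L₀/γ = 244/1.257 = 194.1 m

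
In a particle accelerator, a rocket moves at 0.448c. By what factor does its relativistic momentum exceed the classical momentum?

p_rel = γmv, p_class = mv
Ratio = γ = 1/√(1 - 0.448²)
= 1/√(0.799296) = 1.119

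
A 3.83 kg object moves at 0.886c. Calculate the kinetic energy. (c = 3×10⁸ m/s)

γ = 1/√(1 - 0.886²) = 2.1566
γ - 1 = 1.1566
KE = (γ-1)mc² = 1.1566 × 3.83 × (3×10⁸)² = 3.987×10¹⁷ J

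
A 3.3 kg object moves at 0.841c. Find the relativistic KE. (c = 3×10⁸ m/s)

γ = 1/√(1 - 0.841²) = 1.8483
γ - 1 = 0.8483
KE = (γ-1)mc² = 0.8483 × 3.3 × (3×10⁸)² = 2.519×10¹⁷ J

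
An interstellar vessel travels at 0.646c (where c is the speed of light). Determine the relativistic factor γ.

v/c = 0.646, so (v/c)² = 0.417316
1 - (v/c)² = 0.582684
γ = 1/√(0.582684) = 1.310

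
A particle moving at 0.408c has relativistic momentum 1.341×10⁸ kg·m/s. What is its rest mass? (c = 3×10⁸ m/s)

γ = 1/√(1 - 0.408²) = 1.0953
v = 0.408 × 3×10⁸ = 1.224×10⁸ m/s
m = p/(γv) = 1.341×10⁸/(1.0953 × 1.224×10⁸) = 1.000 kg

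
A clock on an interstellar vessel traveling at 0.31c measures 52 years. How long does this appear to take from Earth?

Proper time Δt₀ = 52 years
γ = 1/√(1 - 0.31²) = 1.0518
Δt = γΔt₀ = 1.0518 × 52 = 54.69 years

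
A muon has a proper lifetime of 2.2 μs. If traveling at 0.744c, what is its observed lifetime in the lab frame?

Proper lifetime τ₀ = 2.2 μs
γ = 1/√(1 - 0.744²) = 1.497
τ = γτ₀ = 1.497 × 2.2 μs = 3.293 μs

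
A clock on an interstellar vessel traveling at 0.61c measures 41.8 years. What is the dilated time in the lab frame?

Proper time Δt₀ = 41.8 years
γ = 1/√(1 - 0.61²) = 1.262
Δt = γΔt₀ = 1.262 × 41.8 = 52.75 years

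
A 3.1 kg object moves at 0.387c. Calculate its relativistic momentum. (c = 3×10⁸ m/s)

γ = 1/√(1 - 0.387²) = 1.0845
v = 0.387 × 3×10⁸ = 1.161×10⁸ m/s
p = γmv = 1.0845 × 3.1 × 1.161×10⁸ = 3.903×10⁸ kg·m/s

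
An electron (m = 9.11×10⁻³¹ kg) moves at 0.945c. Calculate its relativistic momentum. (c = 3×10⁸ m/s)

γ = 1/√(1 - 0.945²) = 3.0574
v = 0.945 × 3×10⁸ = 2.835×10⁸ m/s
p = γmv = 3.0574 × 9.11×10⁻³¹ × 2.835×10⁸ = 7.896×10⁻²² kg·m/s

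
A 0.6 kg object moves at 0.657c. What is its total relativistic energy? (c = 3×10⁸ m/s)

γ = 1/√(1 - 0.657²) = 1.3265
mc² = 0.6 × (3×10⁸)² = 5.400×10¹⁶ J
E = γmc² = 1.3265 × 5.400×10¹⁶ = 7.163×10¹⁶ J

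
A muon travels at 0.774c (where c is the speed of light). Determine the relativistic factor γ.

v/c = 0.774, so (v/c)² = 0.599076
1 - (v/c)² = 0.400924
γ = 1/√(0.400924) = 1.579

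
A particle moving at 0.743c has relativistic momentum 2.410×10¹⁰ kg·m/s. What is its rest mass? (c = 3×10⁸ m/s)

γ = 1/√(1 - 0.743²) = 1.4941
v = 0.743 × 3×10⁸ = 2.229×10⁸ m/s
m = p/(γv) = 2.410×10¹⁰/(1.4941 × 2.229×10⁸) = 72.36 kg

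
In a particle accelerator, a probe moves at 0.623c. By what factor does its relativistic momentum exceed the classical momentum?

p_rel = γmv, p_class = mv
Ratio = γ = 1/√(1 - 0.623²)
= 1/√(0.611871) = 1.278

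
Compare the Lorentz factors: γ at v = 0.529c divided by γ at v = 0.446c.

γ₁ = 1/√(1 - 0.529²) = 1.178
γ₂ = 1/√(1 - 0.446²) = 1.117
γ₁/γ₂ = 1.178/1.117 = 1.055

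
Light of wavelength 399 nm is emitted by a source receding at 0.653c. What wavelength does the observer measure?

β = 0.653
Wavelength Doppler factor = √(1.653/0.347) = √(4.7637) = 2.1826
λ_obs = 399 × 2.1826 = 870.9 nm (redshift)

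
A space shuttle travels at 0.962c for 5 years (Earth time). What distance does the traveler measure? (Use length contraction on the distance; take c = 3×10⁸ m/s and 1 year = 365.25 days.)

Earth distance: d = v × t = 0.962c × 5 yr = 4.5538×10¹⁶ m
γ = 3.6623
d' = d/γ = 4.5538×10¹⁶/3.6623 = 1.243×10¹⁶ m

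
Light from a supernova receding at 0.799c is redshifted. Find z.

β = 0.799
(1+β)/(1-β) = 1.799/0.201 = 8.950
√(8.950) = 2.992
z = 2.992 - 1 = 1.992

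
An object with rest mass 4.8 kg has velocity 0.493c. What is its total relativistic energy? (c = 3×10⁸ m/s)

γ = 1/√(1 - 0.493²) = 1.1494
mc² = 4.8 × (3×10⁸)² = 4.320×10¹⁷ J
E = γmc² = 1.1494 × 4.320×10¹⁷ = 4.965×10¹⁷ J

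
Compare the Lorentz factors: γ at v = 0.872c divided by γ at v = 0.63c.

γ₁ = 1/√(1 - 0.872²) = 2.043
γ₂ = 1/√(1 - 0.63²) = 1.288
γ₁/γ₂ = 2.043/1.288 = 1.586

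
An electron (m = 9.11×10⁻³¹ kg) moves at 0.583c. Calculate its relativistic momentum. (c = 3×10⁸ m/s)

γ = 1/√(1 - 0.583²) = 1.231
v = 0.583 × 3×10⁸ = 1.749×10⁸ m/s
p = γmv = 1.231 × 9.11×10⁻³¹ × 1.749×10⁸ = 1.961×10⁻²² kg·m/s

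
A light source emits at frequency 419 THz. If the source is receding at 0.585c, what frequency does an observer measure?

β = v/c = 0.585
(1-β)/(1+β) = 0.415/1.585 = 0.2618
Doppler factor = √(0.2618) = 0.5117
f_obs = 419 × 0.5117 = 214.4 THz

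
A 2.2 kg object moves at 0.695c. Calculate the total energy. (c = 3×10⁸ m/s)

γ = 1/√(1 - 0.695²) = 1.391
mc² = 2.2 × (3×10⁸)² = 1.980×10¹⁷ J
E = γmc² = 1.391 × 1.980×10¹⁷ = 2.754×10¹⁷ J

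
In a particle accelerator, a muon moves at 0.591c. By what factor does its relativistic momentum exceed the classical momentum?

p_rel = γmv, p_class = mv
Ratio = γ = 1/√(1 - 0.591²)
= 1/√(0.650719) = 1.240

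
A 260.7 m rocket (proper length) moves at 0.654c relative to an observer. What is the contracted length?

Proper length L₀ = 260.7 m
γ = 1/√(1 - 0.654²) = 1.322
L = L₀/γ = 260.7/1.322 = 197.2 m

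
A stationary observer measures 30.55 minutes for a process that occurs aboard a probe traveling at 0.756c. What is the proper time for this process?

Dilated time Δt = 30.55 minutes
γ = 1/√(1 - 0.756²) = 1.5277
Δt₀ = Δt/γ = 30.55/1.5277 = 20.00 minutes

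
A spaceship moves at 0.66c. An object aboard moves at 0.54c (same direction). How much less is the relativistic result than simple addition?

Classical: u' + v = 0.54 + 0.66 = 1.2c
Relativistic: u = (0.54 + 0.66)/(1 + 0.3564) = 1.2/1.3564 = 0.8847c
Difference: 1.2 - 0.8847 = 0.3153c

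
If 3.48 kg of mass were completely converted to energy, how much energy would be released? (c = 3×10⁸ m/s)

Using E = mc²:
c² = (3×10⁸)² = 9×10¹⁶ m²/s²
E = 3.48 × 9×10¹⁶ = 3.132×10¹⁷ J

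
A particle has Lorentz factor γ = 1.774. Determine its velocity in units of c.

From γ = 1/√(1 - v²/c²):
1/γ² = 1/1.774² = 0.3178
v²/c² = 1 - 0.3178 = 0.6822
v/c = √(0.6822) = 0.8260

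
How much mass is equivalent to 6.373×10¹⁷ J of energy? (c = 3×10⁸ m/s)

From E = mc², we get m = E/c²
c² = (3×10⁸)² = 9×10¹⁶ m²/s²
m = 6.373×10¹⁷ / 9×10¹⁶ = 7.081 kg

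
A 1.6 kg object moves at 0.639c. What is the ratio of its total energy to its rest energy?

E = γmc², E₀ = mc²
E/E₀ = γ = 1/√(1 - 0.639²) = 1.300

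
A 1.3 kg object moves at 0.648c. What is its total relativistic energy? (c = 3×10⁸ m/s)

γ = 1/√(1 - 0.648²) = 1.313
mc² = 1.3 × (3×10⁸)² = 1.170×10¹⁷ J
E = γmc² = 1.313 × 1.170×10¹⁷ = 1.536×10¹⁷ J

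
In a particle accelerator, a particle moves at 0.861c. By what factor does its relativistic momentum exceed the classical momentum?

p_rel = γmv, p_class = mv
Ratio = γ = 1/√(1 - 0.861²)
= 1/√(0.258679) = 1.966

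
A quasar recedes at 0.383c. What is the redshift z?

β = 0.383
(1+β)/(1-β) = 1.383/0.617 = 2.2415
√(2.2415) = 1.4972
z = 1.4972 - 1 = 0.4972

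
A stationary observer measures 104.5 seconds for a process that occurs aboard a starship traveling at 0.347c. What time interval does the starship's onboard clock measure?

Dilated time Δt = 104.5 seconds
γ = 1/√(1 - 0.347²) = 1.06625
Δt₀ = Δt/γ = 104.5/1.06625 = 98.01 seconds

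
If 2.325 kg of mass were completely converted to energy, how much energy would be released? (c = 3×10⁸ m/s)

Using E = mc²:
c² = (3×10⁸)² = 9×10¹⁶ m²/s²
E = 2.325 × 9×10¹⁶ = 2.093×10¹⁷ J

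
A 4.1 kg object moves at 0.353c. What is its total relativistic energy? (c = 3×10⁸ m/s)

γ = 1/√(1 - 0.353²) = 1.0688
mc² = 4.1 × (3×10⁸)² = 3.690×10¹⁷ J
E = γmc² = 1.0688 × 3.690×10¹⁷ = 3.944×10¹⁷ J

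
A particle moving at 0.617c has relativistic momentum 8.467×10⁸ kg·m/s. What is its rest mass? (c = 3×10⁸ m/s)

γ = 1/√(1 - 0.617²) = 1.2707
v = 0.617 × 3×10⁸ = 1.851×10⁸ m/s
m = p/(γv) = 8.467×10⁸/(1.2707 × 1.851×10⁸) = 3.600 kg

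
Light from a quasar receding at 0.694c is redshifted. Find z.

β = 0.694
(1+β)/(1-β) = 1.694/0.306 = 5.536
√(5.536) = 2.353
z = 2.353 - 1 = 1.353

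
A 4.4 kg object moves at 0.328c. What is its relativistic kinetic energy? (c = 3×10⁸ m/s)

γ = 1/√(1 - 0.328²) = 1.05856
γ - 1 = 0.05856
KE = (γ-1)mc² = 0.05856 × 4.4 × (3×10⁸)² = 2.319×10¹⁶ J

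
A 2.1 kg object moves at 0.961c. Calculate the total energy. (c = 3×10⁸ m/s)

γ = 1/√(1 - 0.961²) = 3.616
mc² = 2.1 × (3×10⁸)² = 1.890×10¹⁷ J
E = γmc² = 3.616 × 1.890×10¹⁷ = 6.834×10¹⁷ J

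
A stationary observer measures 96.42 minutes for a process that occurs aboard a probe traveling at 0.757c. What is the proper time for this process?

Dilated time Δt = 96.42 minutes
γ = 1/√(1 - 0.757²) = 1.5304
Δt₀ = Δt/γ = 96.42/1.5304 = 63.00 minutes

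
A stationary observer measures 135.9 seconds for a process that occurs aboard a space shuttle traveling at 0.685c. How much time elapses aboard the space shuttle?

Dilated time Δt = 135.9 seconds
γ = 1/√(1 - 0.685²) = 1.3726
Δt₀ = Δt/γ = 135.9/1.3726 = 99.01 seconds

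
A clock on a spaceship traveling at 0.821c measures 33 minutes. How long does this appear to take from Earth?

Proper time Δt₀ = 33 minutes
γ = 1/√(1 - 0.821²) = 1.7515
Δt = γΔt₀ = 1.7515 × 33 = 57.80 minutes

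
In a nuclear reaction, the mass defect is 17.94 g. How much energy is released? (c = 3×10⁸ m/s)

Convert mass defect: Δm = 17.94 g = 0.01794 kg
E = Δm·c² = 0.01794 × (3×10⁸)²
= 0.01794 × 9×10¹⁶ = 1.615×10¹⁵ J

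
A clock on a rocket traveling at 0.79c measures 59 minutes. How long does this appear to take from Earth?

Proper time Δt₀ = 59 minutes
γ = 1/√(1 - 0.79²) = 1.631
Δt = γΔt₀ = 1.631 × 59 = 96.23 minutes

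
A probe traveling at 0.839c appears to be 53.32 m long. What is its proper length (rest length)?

Contracted length L = 53.32 m
γ = 1/√(1 - 0.839²) = 1.8378
L₀ = γL = 1.8378 × 53.32 = 97.99 m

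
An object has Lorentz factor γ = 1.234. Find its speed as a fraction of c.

From γ = 1/√(1 - v²/c²):
1/γ² = 1/1.234² = 0.6567
v²/c² = 1 - 0.6567 = 0.3433
v/c = √(0.3433) = 0.5859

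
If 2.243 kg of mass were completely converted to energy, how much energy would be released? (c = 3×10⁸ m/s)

Using E = mc²:
c² = (3×10⁸)² = 9×10¹⁶ m²/s²
E = 2.243 × 9×10¹⁶ = 2.019×10¹⁷ J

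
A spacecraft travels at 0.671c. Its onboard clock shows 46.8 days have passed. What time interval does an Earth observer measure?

Proper time Δt₀ = 46.8 days
γ = 1/√(1 - 0.671²) = 1.3487
Δt = γΔt₀ = 1.3487 × 46.8 = 63.12 days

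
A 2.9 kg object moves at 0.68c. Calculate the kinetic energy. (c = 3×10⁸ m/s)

γ = 1/√(1 - 0.68²) = 1.36386
γ - 1 = 0.36386
KE = (γ-1)mc² = 0.36386 × 2.9 × (3×10⁸)² = 9.497×10¹⁶ J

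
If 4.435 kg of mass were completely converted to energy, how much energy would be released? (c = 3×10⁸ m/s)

Using E = mc²:
c² = (3×10⁸)² = 9×10¹⁶ m²/s²
E = 4.435 × 9×10¹⁶ = 3.992×10¹⁷ J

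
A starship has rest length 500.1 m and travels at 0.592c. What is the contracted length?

Proper length L₀ = 500.1 m
γ = 1/√(1 - 0.592²) = 1.241
L = L₀/γ = 500.1/1.241 = 403.0 m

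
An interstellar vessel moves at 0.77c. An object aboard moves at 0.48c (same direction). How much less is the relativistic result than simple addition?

Classical: u' + v = 0.48 + 0.77 = 1.25c
Relativistic: u = (0.48 + 0.77)/(1 + 0.3696) = 1.25/1.3696 = 0.9127c
Difference: 1.25 - 0.9127 = 0.3373c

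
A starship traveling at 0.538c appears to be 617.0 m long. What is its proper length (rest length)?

Contracted length L = 617.0 m
γ = 1/√(1 - 0.538²) = 1.18632
L₀ = γL = 1.18632 × 617.0 = 732.0 m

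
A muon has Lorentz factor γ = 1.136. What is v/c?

From γ = 1/√(1 - v²/c²):
1/γ² = 1/1.136² = 0.774896
v²/c² = 1 - 0.774896 = 0.225104
v/c = √(0.225104) = 0.4745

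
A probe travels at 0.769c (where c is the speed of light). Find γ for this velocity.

v/c = 0.769, so (v/c)² = 0.591361
1 - (v/c)² = 0.408639
γ = 1/√(0.408639) = 1.564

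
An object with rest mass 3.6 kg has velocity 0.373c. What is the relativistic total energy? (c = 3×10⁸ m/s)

γ = 1/√(1 - 0.373²) = 1.0778
mc² = 3.6 × (3×10⁸)² = 3.240×10¹⁷ J
E = γmc² = 1.0778 × 3.240×10¹⁷ = 3.492×10¹⁷ J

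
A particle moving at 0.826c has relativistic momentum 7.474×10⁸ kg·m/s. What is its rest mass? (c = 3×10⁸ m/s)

γ = 1/√(1 - 0.826²) = 1.774
v = 0.826 × 3×10⁸ = 2.478×10⁸ m/s
m = p/(γv) = 7.474×10⁸/(1.774 × 2.478×10⁸) = 1.700 kg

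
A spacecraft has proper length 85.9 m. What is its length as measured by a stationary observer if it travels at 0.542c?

Proper length L₀ = 85.9 m
γ = 1/√(1 - 0.542²) = 1.1899
L = L₀/γ = 85.9/1.1899 = 72.19 m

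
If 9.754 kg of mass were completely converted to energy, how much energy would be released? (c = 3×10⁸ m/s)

Using E = mc²:
c² = (3×10⁸)² = 9×10¹⁶ m²/s²
E = 9.754 × 9×10¹⁶ = 8.779×10¹⁷ J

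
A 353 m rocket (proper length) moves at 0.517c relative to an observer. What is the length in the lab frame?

Proper length L₀ = 353 m
γ = 1/√(1 - 0.517²) = 1.168
L = L₀/γ = 353/1.168 = 302.2 m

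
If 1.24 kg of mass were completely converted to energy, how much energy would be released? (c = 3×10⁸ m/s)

Using E = mc²:
c² = (3×10⁸)² = 9×10¹⁶ m²/s²
E = 1.24 × 9×10¹⁶ = 1.116×10¹⁷ J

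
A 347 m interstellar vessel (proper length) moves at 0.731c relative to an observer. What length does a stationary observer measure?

Proper length L₀ = 347 m
γ = 1/√(1 - 0.731²) = 1.4655
L = L₀/γ = 347/1.4655 = 236.8 m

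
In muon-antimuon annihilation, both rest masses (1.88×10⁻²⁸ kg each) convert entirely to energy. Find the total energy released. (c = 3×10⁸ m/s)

Both particles have the same rest mass, so total mass = 2m
E = 2m·c² = 2 × 1.88×10⁻²⁸ × (3×10⁸)²
= 2 × 1.88×10⁻²⁸ × 9×10¹⁶
= 3.384×10⁻¹¹ J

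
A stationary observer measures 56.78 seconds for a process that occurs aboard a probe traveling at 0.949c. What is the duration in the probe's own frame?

Dilated time Δt = 56.78 seconds
γ = 1/√(1 - 0.949²) = 3.172
Δt₀ = Δt/γ = 56.78/3.172 = 17.90 seconds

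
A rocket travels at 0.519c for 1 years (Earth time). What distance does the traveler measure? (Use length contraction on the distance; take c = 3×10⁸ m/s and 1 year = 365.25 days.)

Earth distance: d = v × t = 0.519c × 1 yr = 4.914×10¹⁵ m
γ = 1.170
d' = d/γ = 4.914×10¹⁵/1.170 = 4.200×10¹⁵ m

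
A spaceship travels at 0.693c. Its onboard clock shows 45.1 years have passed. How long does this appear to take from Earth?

Proper time Δt₀ = 45.1 years
γ = 1/√(1 - 0.693²) = 1.3871
Δt = γΔt₀ = 1.3871 × 45.1 = 62.56 years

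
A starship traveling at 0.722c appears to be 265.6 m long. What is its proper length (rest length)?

Contracted length L = 265.6 m
γ = 1/√(1 - 0.722²) = 1.4453
L₀ = γL = 1.4453 × 265.6 = 383.9 m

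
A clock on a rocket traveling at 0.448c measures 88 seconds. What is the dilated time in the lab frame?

Proper time Δt₀ = 88 seconds
γ = 1/√(1 - 0.448²) = 1.1185
Δt = γΔt₀ = 1.1185 × 88 = 98.43 seconds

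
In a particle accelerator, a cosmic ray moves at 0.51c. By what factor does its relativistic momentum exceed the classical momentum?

p_rel = γmv, p_class = mv
Ratio = γ = 1/√(1 - 0.51²)
= 1/√(0.7399) = 1.163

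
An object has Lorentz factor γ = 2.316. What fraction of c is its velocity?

From γ = 1/√(1 - v²/c²):
1/γ² = 1/2.316² = 0.1864
v²/c² = 1 - 0.1864 = 0.8136
v/c = √(0.8136) = 0.9020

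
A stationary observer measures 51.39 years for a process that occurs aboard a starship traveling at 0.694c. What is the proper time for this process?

Dilated time Δt = 51.39 years
γ = 1/√(1 - 0.694²) = 1.389
Δt₀ = Δt/γ = 51.39/1.389 = 37.00 years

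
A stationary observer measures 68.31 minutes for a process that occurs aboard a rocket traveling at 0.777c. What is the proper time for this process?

Dilated time Δt = 68.31 minutes
γ = 1/√(1 - 0.777²) = 1.5886
Δt₀ = Δt/γ = 68.31/1.5886 = 43.00 minutes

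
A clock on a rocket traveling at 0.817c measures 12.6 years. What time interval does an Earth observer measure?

Proper time Δt₀ = 12.6 years
γ = 1/√(1 - 0.817²) = 1.734
Δt = γΔt₀ = 1.734 × 12.6 = 21.85 years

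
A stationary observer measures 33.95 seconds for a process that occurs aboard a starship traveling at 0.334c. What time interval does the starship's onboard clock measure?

Dilated time Δt = 33.95 seconds
γ = 1/√(1 - 0.334²) = 1.061
Δt₀ = Δt/γ = 33.95/1.061 = 32.00 seconds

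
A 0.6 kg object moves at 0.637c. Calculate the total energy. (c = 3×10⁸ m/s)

γ = 1/√(1 - 0.637²) = 1.2972
mc² = 0.6 × (3×10⁸)² = 5.400×10¹⁶ J
E = γmc² = 1.2972 × 5.400×10¹⁶ = 7.005×10¹⁶ J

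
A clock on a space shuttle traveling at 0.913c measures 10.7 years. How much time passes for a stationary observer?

Proper time Δt₀ = 10.7 years
γ = 1/√(1 - 0.913²) = 2.451
Δt = γΔt₀ = 2.451 × 10.7 = 26.23 years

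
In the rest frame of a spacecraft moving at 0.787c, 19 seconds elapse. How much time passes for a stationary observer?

Proper time Δt₀ = 19 seconds
γ = 1/√(1 - 0.787²) = 1.621
Δt = γΔt₀ = 1.621 × 19 = 30.80 seconds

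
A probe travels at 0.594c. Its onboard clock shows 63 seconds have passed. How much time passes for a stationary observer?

Proper time Δt₀ = 63 seconds
γ = 1/√(1 - 0.594²) = 1.243
Δt = γΔt₀ = 1.243 × 63 = 78.31 seconds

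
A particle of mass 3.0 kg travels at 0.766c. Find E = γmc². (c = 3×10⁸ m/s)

γ = 1/√(1 - 0.766²) = 1.5556
mc² = 3.0 × (3×10⁸)² = 2.700×10¹⁷ J
E = γmc² = 1.5556 × 2.700×10¹⁷ = 4.200×10¹⁷ J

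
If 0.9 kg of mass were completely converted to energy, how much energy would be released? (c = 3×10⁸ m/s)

Using E = mc²:
c² = (3×10⁸)² = 9×10¹⁶ m²/s²
E = 0.9 × 9×10¹⁶ = 8.100×10¹⁶ J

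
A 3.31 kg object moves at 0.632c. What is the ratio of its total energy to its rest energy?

E = γmc², E₀ = mc²
E/E₀ = γ = 1/√(1 - 0.632²) = 1.290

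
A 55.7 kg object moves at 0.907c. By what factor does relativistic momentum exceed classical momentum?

p_rel = γmv, p_class = mv
Ratio = γ = 1/√(1 - 0.907²) = 2.375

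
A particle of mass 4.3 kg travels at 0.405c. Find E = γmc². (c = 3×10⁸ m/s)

γ = 1/√(1 - 0.405²) = 1.0937
mc² = 4.3 × (3×10⁸)² = 3.870×10¹⁷ J
E = γmc² = 1.0937 × 3.870×10¹⁷ = 4.233×10¹⁷ J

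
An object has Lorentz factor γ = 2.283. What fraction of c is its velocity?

From γ = 1/√(1 - v²/c²):
1/γ² = 1/2.283² = 0.19186
v²/c² = 1 - 0.19186 = 0.80814
v/c = √(0.80814) = 0.8990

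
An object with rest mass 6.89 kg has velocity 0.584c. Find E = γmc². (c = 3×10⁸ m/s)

γ = 1/√(1 - 0.584²) = 1.2319
mc² = 6.89 × (3×10⁸)² = 6.201×10¹⁷ J
E = γmc² = 1.2319 × 6.201×10¹⁷ = 7.639×10¹⁷ J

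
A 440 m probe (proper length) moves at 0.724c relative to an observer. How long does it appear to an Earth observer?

Proper length L₀ = 440 m
γ = 1/√(1 - 0.724²) = 1.4497
L = L₀/γ = 440/1.4497 = 303.5 m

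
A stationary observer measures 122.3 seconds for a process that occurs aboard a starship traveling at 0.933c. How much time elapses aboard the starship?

Dilated time Δt = 122.3 seconds
γ = 1/√(1 - 0.933²) = 2.779
Δt₀ = Δt/γ = 122.3/2.779 = 44.01 seconds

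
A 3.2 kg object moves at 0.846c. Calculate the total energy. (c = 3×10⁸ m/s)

γ = 1/√(1 - 0.846²) = 1.87553
mc² = 3.2 × (3×10⁸)² = 2.880×10¹⁷ J
E = γmc² = 1.87553 × 2.880×10¹⁷ = 5.402×10¹⁷ J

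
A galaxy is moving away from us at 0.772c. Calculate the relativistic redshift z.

β = 0.772
(1+β)/(1-β) = 1.772/0.228 = 7.772
√(7.772) = 2.788
z = 2.788 - 1 = 1.788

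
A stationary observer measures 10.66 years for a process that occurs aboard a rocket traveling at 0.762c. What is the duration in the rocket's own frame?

Dilated time Δt = 10.66 years
γ = 1/√(1 - 0.762²) = 1.5442
Δt₀ = Δt/γ = 10.66/1.5442 = 6.903 years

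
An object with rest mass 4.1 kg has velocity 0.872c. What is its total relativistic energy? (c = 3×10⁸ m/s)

γ = 1/√(1 - 0.872²) = 2.0429
mc² = 4.1 × (3×10⁸)² = 3.690×10¹⁷ J
E = γmc² = 2.0429 × 3.690×10¹⁷ = 7.538×10¹⁷ J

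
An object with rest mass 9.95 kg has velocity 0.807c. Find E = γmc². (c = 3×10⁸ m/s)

γ = 1/√(1 - 0.807²) = 1.693
mc² = 9.95 × (3×10⁸)² = 8.955×10¹⁷ J
E = γmc² = 1.693 × 8.955×10¹⁷ = 1.516×10¹⁸ J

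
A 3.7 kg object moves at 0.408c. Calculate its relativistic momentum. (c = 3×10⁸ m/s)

γ = 1/√(1 - 0.408²) = 1.0953
v = 0.408 × 3×10⁸ = 1.224×10⁸ m/s
p = γmv = 1.0953 × 3.7 × 1.224×10⁸ = 4.960×10⁸ kg·m/s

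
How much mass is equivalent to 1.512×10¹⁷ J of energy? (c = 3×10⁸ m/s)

From E = mc², we get m = E/c²
c² = (3×10⁸)² = 9×10¹⁶ m²/s²
m = 1.512×10¹⁷ / 9×10¹⁶ = 1.680 kg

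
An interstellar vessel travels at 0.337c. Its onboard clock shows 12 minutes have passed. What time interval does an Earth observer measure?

Proper time Δt₀ = 12 minutes
γ = 1/√(1 - 0.337²) = 1.0621
Δt = γΔt₀ = 1.0621 × 12 = 12.75 minutes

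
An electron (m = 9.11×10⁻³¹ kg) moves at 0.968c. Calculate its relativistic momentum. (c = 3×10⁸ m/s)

γ = 1/√(1 - 0.968²) = 3.985
v = 0.968 × 3×10⁸ = 2.904×10⁸ m/s
p = γmv = 3.985 × 9.11×10⁻³¹ × 2.904×10⁸ = 1.054×10⁻²¹ kg·m/s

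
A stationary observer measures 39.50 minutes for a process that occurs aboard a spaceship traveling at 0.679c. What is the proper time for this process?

Dilated time Δt = 39.50 minutes
γ = 1/√(1 - 0.679²) = 1.362
Δt₀ = Δt/γ = 39.50/1.362 = 29.00 minutes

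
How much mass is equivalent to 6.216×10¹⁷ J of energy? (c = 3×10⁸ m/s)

From E = mc², we get m = E/c²
c² = (3×10⁸)² = 9×10¹⁶ m²/s²
m = 6.216×10¹⁷ / 9×10¹⁶ = 6.907 kg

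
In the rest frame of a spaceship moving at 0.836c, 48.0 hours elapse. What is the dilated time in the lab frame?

Proper time Δt₀ = 48.0 hours
γ = 1/√(1 - 0.836²) = 1.82239
Δt = γΔt₀ = 1.82239 × 48.0 = 87.47 hours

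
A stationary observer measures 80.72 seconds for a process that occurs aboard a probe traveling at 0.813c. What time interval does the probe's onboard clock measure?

Dilated time Δt = 80.72 seconds
γ = 1/√(1 - 0.813²) = 1.7174
Δt₀ = Δt/γ = 80.72/1.7174 = 47.00 seconds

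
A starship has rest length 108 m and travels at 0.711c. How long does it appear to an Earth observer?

Proper length L₀ = 108 m
γ = 1/√(1 - 0.711²) = 1.4221
L = L₀/γ = 108/1.4221 = 75.94 m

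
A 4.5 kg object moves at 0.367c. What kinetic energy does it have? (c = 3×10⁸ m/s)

γ = 1/√(1 - 0.367²) = 1.07501
γ - 1 = 0.07501
KE = (γ-1)mc² = 0.07501 × 4.5 × (3×10⁸)² = 3.038×10¹⁶ J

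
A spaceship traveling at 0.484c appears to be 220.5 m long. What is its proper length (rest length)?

Contracted length L = 220.5 m
γ = 1/√(1 - 0.484²) = 1.143
L₀ = γL = 1.143 × 220.5 = 252.0 m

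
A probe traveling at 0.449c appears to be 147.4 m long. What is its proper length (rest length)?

Contracted length L = 147.4 m
γ = 1/√(1 - 0.449²) = 1.1192
L₀ = γL = 1.1192 × 147.4 = 165.0 m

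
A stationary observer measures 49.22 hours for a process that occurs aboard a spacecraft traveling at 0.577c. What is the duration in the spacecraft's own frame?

Dilated time Δt = 49.22 hours
γ = 1/√(1 - 0.577²) = 1.2244
Δt₀ = Δt/γ = 49.22/1.2244 = 40.20 hours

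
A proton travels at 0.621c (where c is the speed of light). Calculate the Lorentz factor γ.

v/c = 0.621, so (v/c)² = 0.385641
1 - (v/c)² = 0.614359
γ = 1/√(0.614359) = 1.276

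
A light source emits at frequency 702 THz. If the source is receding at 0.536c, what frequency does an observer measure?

β = v/c = 0.536
(1-β)/(1+β) = 0.464/1.536 = 0.3021
Doppler factor = √(0.3021) = 0.5496
f_obs = 702 × 0.5496 = 385.8 THz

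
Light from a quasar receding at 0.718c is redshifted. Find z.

β = 0.718
(1+β)/(1-β) = 1.718/0.282 = 6.092
√(6.092) = 2.468
z = 2.468 - 1 = 1.468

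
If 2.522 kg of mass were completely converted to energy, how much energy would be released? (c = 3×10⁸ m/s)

Using E = mc²:
c² = (3×10⁸)² = 9×10¹⁶ m²/s²
E = 2.522 × 9×10¹⁶ = 2.270×10¹⁷ J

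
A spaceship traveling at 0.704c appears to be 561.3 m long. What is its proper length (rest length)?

Contracted length L = 561.3 m
γ = 1/√(1 - 0.704²) = 1.408
L₀ = γL = 1.408 × 561.3 = 790.3 m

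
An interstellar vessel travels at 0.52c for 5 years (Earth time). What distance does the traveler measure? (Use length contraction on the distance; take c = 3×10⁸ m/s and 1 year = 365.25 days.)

Earth distance: d = v × t = 0.52c × 5 yr = 2.4615×10¹⁶ m
γ = 1.1707
d' = d/γ = 2.4615×10¹⁶/1.1707 = 2.103×10¹⁶ m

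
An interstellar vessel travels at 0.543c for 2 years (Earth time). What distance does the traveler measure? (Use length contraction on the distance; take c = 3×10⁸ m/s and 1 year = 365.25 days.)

Earth distance: d = v × t = 0.543c × 2 yr = 1.02815×10¹⁶ m
γ = 1.19086
d' = d/γ = 1.02815×10¹⁶/1.19086 = 8.634×10¹⁵ m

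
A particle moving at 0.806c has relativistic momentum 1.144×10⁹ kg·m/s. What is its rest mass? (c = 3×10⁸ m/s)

γ = 1/√(1 - 0.806²) = 1.68943
v = 0.806 × 3×10⁸ = 2.418×10⁸ m/s
m = p/(γv) = 1.144×10⁹/(1.68943 × 2.418×10⁸) = 2.800 kg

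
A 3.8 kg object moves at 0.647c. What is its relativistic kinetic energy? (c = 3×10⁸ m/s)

γ = 1/√(1 - 0.647²) = 1.3115
γ - 1 = 0.3115
KE = (γ-1)mc² = 0.3115 × 3.8 × (3×10⁸)² = 1.065×10¹⁷ J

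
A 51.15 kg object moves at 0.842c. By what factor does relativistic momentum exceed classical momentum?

p_rel = γmv, p_class = mv
Ratio = γ = 1/√(1 - 0.842²) = 1.854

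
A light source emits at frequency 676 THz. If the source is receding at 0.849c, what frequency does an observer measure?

β = v/c = 0.849
(1-β)/(1+β) = 0.151/1.849 = 0.08167
Doppler factor = √(0.08167) = 0.2858
f_obs = 676 × 0.2858 = 193.2 THz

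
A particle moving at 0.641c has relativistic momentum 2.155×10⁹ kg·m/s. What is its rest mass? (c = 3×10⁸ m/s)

γ = 1/√(1 - 0.641²) = 1.3029
v = 0.641 × 3×10⁸ = 1.923×10⁸ m/s
m = p/(γv) = 2.155×10⁹/(1.3029 × 1.923×10⁸) = 8.601 kg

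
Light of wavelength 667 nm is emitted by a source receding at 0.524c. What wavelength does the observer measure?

β = 0.524
Wavelength Doppler factor = √(1.524/0.476) = √(3.202) = 1.789
λ_obs = 667 × 1.789 = 1193 nm (redshift)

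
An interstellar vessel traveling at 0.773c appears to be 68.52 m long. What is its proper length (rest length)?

Contracted length L = 68.52 m
γ = 1/√(1 - 0.773²) = 1.576
L₀ = γL = 1.576 × 68.52 = 108.0 m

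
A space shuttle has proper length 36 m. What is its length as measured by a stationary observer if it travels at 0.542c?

Proper length L₀ = 36 m
γ = 1/√(1 - 0.542²) = 1.190
L = L₀/γ = 36/1.190 = 30.25 m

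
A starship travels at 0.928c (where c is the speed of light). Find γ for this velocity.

v/c = 0.928, so (v/c)² = 0.861184
1 - (v/c)² = 0.138816
γ = 1/√(0.138816) = 2.684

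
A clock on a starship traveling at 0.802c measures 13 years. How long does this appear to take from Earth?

Proper time Δt₀ = 13 years
γ = 1/√(1 - 0.802²) = 1.674
Δt = γΔt₀ = 1.674 × 13 = 21.76 years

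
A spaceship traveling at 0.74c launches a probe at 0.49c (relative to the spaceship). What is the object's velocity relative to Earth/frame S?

u = (u' + v)/(1 + u'v/c²)
Numerator: 0.49 + 0.74 = 1.23
Denominator: 1 + 0.3626 = 1.3626
u = 1.23/1.3626 = 0.9027c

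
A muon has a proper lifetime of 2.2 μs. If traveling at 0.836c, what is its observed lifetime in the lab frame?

Proper lifetime τ₀ = 2.2 μs
γ = 1/√(1 - 0.836²) = 1.8224
τ = γτ₀ = 1.8224 × 2.2 μs = 4.009 μs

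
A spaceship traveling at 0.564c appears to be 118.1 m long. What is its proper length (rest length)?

Contracted length L = 118.1 m
γ = 1/√(1 - 0.564²) = 1.211
L₀ = γL = 1.211 × 118.1 = 143.0 m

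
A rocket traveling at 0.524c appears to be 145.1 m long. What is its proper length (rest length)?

Contracted length L = 145.1 m
γ = 1/√(1 - 0.524²) = 1.1741
L₀ = γL = 1.1741 × 145.1 = 170.4 m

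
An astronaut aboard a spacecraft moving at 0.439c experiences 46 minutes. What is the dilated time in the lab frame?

Proper time Δt₀ = 46 minutes
γ = 1/√(1 - 0.439²) = 1.113
Δt = γΔt₀ = 1.113 × 46 = 51.20 minutes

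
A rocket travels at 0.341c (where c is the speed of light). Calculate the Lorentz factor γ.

v/c = 0.341, so (v/c)² = 0.116281
1 - (v/c)² = 0.883719
γ = 1/√(0.883719) = 1.064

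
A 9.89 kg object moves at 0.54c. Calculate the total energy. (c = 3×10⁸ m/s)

γ = 1/√(1 - 0.54²) = 1.1881
mc² = 9.89 × (3×10⁸)² = 8.901×10¹⁷ J
E = γmc² = 1.1881 × 8.901×10¹⁷ = 1.058×10¹⁸ J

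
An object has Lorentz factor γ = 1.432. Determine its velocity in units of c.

From γ = 1/√(1 - v²/c²):
1/γ² = 1/1.432² = 0.4877
v²/c² = 1 - 0.4877 = 0.5123
v/c = √(0.5123) = 0.7158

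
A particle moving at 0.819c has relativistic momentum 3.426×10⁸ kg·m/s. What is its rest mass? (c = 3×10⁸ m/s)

γ = 1/√(1 - 0.819²) = 1.7428
v = 0.819 × 3×10⁸ = 2.457×10⁸ m/s
m = p/(γv) = 3.426×10⁸/(1.7428 × 2.457×10⁸) = 0.8001 kg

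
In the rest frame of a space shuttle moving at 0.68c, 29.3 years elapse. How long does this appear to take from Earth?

Proper time Δt₀ = 29.3 years
γ = 1/√(1 - 0.68²) = 1.3639
Δt = γΔt₀ = 1.3639 × 29.3 = 39.96 years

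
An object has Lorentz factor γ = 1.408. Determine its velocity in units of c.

From γ = 1/√(1 - v²/c²):
1/γ² = 1/1.408² = 0.5044
v²/c² = 1 - 0.5044 = 0.4956
v/c = √(0.4956) = 0.7040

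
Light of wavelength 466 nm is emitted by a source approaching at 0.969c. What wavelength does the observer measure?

β = 0.969
Wavelength Doppler factor = √(0.031/1.969) = √(0.015744) = 0.12548
λ_obs = 466 × 0.12548 = 58.47 nm (blueshift)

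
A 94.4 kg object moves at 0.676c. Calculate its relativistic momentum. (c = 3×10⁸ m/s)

γ = 1/√(1 - 0.676²) = 1.357
v = 0.676 × 3×10⁸ = 2.028×10⁸ m/s
p = γmv = 1.357 × 94.4 × 2.028×10⁸ = 2.598×10¹⁰ kg·m/s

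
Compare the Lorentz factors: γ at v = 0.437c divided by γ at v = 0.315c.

γ₁ = 1/√(1 - 0.437²) = 1.112
γ₂ = 1/√(1 - 0.315²) = 1.054
γ₁/γ₂ = 1.112/1.054 = 1.055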